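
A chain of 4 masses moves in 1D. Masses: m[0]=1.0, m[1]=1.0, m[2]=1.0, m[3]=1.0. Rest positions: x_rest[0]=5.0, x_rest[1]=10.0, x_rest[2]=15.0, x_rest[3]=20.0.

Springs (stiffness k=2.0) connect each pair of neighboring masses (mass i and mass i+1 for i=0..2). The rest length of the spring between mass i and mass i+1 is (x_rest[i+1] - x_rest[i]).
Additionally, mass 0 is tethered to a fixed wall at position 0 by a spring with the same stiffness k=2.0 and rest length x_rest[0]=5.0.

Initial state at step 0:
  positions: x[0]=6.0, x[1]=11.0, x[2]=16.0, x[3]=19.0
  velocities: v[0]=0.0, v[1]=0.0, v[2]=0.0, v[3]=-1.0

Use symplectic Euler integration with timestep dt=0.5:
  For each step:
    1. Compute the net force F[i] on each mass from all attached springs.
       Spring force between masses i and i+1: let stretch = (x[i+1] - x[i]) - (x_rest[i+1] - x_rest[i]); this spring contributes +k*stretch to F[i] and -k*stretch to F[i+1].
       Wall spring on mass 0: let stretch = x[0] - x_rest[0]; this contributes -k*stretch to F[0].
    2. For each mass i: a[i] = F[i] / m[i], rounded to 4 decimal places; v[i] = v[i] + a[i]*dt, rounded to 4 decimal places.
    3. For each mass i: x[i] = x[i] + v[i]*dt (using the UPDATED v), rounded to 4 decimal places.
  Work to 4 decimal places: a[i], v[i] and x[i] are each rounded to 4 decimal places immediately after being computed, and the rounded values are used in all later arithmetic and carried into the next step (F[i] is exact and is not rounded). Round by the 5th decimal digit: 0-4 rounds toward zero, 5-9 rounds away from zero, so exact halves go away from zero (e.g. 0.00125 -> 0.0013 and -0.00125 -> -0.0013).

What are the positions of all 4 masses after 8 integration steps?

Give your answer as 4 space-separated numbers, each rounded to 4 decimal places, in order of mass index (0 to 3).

Answer: 6.2618 9.7110 14.1564 18.1602

Derivation:
Step 0: x=[6.0000 11.0000 16.0000 19.0000] v=[0.0000 0.0000 0.0000 -1.0000]
Step 1: x=[5.5000 11.0000 15.0000 19.5000] v=[-1.0000 0.0000 -2.0000 1.0000]
Step 2: x=[5.0000 10.2500 14.2500 20.2500] v=[-1.0000 -1.5000 -1.5000 1.5000]
Step 3: x=[4.6250 8.8750 14.5000 20.5000] v=[-0.7500 -2.7500 0.5000 0.5000]
Step 4: x=[4.0625 8.1875 14.9375 20.2500] v=[-1.1250 -1.3750 0.8750 -0.5000]
Step 5: x=[3.5313 8.8125 14.6563 19.8438] v=[-1.0625 1.2500 -0.5625 -0.8125]
Step 6: x=[3.8750 9.7188 14.0469 19.3438] v=[0.6874 1.8126 -1.2188 -1.0000]
Step 7: x=[5.2031 9.8673 13.9219 18.6954] v=[2.6562 0.2969 -0.2500 -1.2969]
Step 8: x=[6.2618 9.7110 14.1564 18.1602] v=[2.1173 -0.3127 0.4689 -1.0704]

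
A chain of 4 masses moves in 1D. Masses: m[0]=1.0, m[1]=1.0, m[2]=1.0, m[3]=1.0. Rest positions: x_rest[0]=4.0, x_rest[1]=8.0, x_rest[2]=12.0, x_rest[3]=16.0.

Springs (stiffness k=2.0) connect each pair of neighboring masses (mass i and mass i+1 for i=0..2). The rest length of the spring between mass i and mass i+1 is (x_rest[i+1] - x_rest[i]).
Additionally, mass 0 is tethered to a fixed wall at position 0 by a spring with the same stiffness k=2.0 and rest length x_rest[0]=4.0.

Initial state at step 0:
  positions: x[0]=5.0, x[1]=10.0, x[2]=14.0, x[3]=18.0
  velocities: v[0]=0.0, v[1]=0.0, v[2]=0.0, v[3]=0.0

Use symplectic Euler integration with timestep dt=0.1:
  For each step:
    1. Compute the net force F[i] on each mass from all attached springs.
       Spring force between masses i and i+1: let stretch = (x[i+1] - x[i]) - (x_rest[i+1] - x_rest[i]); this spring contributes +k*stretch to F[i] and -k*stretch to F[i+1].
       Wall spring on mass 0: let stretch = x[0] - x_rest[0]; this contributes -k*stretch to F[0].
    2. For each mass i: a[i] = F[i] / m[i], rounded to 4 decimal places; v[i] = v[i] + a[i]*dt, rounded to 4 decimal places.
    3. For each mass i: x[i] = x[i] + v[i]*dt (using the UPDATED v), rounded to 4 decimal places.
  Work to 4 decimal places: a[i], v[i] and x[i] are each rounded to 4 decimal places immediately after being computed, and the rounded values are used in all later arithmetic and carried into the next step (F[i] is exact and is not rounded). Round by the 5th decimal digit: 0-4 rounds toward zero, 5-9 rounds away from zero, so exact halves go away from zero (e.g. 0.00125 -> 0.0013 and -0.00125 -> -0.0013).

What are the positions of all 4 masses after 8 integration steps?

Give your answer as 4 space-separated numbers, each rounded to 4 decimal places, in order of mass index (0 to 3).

Step 0: x=[5.0000 10.0000 14.0000 18.0000] v=[0.0000 0.0000 0.0000 0.0000]
Step 1: x=[5.0000 9.9800 14.0000 18.0000] v=[0.0000 -0.2000 0.0000 0.0000]
Step 2: x=[4.9996 9.9408 13.9996 18.0000] v=[-0.0040 -0.3920 -0.0040 0.0000]
Step 3: x=[4.9980 9.8840 13.9980 18.0000] v=[-0.0157 -0.5685 -0.0157 -0.0001]
Step 4: x=[4.9942 9.8117 13.9942 18.0000] v=[-0.0381 -0.7229 -0.0381 -0.0005]
Step 5: x=[4.9869 9.7267 13.9869 17.9998] v=[-0.0734 -0.8499 -0.0734 -0.0017]
Step 6: x=[4.9746 9.6321 13.9746 17.9994] v=[-0.1228 -0.9458 -0.1229 -0.0043]
Step 7: x=[4.9560 9.5312 13.9560 17.9985] v=[-0.1862 -1.0088 -0.1864 -0.0093]
Step 8: x=[4.9298 9.4273 13.9297 17.9967] v=[-0.2624 -1.0389 -0.2629 -0.0178]

Answer: 4.9298 9.4273 13.9297 17.9967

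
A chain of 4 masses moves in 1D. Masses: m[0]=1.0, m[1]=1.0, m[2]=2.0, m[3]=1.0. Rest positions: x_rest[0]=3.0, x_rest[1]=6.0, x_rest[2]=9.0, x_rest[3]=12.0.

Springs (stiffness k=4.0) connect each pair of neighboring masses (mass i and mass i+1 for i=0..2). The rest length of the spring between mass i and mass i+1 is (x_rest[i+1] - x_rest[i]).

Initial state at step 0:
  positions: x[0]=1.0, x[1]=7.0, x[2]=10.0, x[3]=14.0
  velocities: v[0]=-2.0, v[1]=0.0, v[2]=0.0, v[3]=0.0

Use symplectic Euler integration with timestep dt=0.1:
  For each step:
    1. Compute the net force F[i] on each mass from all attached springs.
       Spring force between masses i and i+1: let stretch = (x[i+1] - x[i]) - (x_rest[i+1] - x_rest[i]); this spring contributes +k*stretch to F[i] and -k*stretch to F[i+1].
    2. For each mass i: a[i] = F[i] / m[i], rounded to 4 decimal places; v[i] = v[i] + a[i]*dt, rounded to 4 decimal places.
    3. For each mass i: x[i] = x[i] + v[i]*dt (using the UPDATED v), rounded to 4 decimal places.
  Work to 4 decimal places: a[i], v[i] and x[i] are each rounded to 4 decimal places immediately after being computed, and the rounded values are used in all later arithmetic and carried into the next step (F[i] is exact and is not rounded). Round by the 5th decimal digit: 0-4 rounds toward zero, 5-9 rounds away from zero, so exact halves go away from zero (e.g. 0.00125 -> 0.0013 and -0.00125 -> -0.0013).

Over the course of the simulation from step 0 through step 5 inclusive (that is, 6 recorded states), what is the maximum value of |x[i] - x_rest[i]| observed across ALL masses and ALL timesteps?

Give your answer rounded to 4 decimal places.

Step 0: x=[1.0000 7.0000 10.0000 14.0000] v=[-2.0000 0.0000 0.0000 0.0000]
Step 1: x=[0.9200 6.8800 10.0200 13.9600] v=[-0.8000 -1.2000 0.2000 -0.4000]
Step 2: x=[0.9584 6.6472 10.0560 13.8824] v=[0.3840 -2.3280 0.3600 -0.7760]
Step 3: x=[1.1044 6.3232 10.1004 13.7717] v=[1.4595 -3.2400 0.4435 -1.1066]
Step 4: x=[1.3391 5.9415 10.1426 13.6342] v=[2.3470 -3.8166 0.4223 -1.3751]
Step 5: x=[1.6379 5.5438 10.1706 13.4770] v=[2.9880 -3.9771 0.2804 -1.5717]
Max displacement = 2.0800

Answer: 2.0800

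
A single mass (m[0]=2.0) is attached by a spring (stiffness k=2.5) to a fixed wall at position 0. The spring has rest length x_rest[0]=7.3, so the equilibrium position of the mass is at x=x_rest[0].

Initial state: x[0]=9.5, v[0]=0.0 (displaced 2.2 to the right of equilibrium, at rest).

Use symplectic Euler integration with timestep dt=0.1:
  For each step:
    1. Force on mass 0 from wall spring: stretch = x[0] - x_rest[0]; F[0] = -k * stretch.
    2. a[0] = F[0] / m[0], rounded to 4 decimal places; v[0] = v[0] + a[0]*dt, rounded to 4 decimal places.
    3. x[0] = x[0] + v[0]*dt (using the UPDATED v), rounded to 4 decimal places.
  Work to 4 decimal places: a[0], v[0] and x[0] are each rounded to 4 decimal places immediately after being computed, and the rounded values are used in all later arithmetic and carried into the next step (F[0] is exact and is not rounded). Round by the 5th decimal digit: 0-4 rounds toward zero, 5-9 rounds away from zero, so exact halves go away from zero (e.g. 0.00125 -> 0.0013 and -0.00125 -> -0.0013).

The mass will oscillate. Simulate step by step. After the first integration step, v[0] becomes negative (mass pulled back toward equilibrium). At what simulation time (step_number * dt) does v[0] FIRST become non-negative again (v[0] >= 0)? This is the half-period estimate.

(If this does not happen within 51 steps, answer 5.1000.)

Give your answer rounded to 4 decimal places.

Answer: 2.9000

Derivation:
Step 0: x=[9.5000] v=[0.0000]
Step 1: x=[9.4725] v=[-0.2750]
Step 2: x=[9.4178] v=[-0.5466]
Step 3: x=[9.3367] v=[-0.8113]
Step 4: x=[9.2301] v=[-1.0659]
Step 5: x=[9.0994] v=[-1.3072]
Step 6: x=[8.9462] v=[-1.5321]
Step 7: x=[8.7724] v=[-1.7379]
Step 8: x=[8.5802] v=[-1.9220]
Step 9: x=[8.3720] v=[-2.0820]
Step 10: x=[8.1504] v=[-2.2160]
Step 11: x=[7.9182] v=[-2.3223]
Step 12: x=[7.6782] v=[-2.3996]
Step 13: x=[7.4335] v=[-2.4469]
Step 14: x=[7.1871] v=[-2.4636]
Step 15: x=[6.9422] v=[-2.4495]
Step 16: x=[6.7017] v=[-2.4048]
Step 17: x=[6.4687] v=[-2.3300]
Step 18: x=[6.2461] v=[-2.2261]
Step 19: x=[6.0367] v=[-2.0944]
Step 20: x=[5.8431] v=[-1.9365]
Step 21: x=[5.6677] v=[-1.7544]
Step 22: x=[5.5127] v=[-1.5504]
Step 23: x=[5.3800] v=[-1.3270]
Step 24: x=[5.2713] v=[-1.0870]
Step 25: x=[5.1880] v=[-0.8334]
Step 26: x=[5.1311] v=[-0.5694]
Step 27: x=[5.1013] v=[-0.2983]
Step 28: x=[5.0990] v=[-0.0235]
Step 29: x=[5.1242] v=[0.2516]
First v>=0 after going negative at step 29, time=2.9000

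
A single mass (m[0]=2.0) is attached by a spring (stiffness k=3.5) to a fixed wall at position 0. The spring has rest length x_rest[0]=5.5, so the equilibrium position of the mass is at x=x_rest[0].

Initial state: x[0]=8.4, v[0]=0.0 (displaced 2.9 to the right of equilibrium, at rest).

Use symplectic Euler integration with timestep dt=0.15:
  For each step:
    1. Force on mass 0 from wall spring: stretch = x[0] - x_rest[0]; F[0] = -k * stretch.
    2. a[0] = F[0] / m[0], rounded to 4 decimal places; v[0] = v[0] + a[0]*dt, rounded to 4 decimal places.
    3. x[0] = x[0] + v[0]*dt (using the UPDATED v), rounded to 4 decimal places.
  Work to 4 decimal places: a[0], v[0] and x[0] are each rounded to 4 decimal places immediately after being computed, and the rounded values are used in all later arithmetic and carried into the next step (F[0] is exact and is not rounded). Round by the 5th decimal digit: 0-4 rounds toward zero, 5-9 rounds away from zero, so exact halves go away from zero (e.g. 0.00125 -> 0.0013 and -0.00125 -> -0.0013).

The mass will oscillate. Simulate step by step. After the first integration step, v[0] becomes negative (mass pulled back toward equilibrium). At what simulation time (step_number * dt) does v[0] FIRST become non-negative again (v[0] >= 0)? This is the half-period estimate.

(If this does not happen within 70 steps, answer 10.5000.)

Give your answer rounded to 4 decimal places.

Answer: 2.4000

Derivation:
Step 0: x=[8.4000] v=[0.0000]
Step 1: x=[8.2858] v=[-0.7613]
Step 2: x=[8.0619] v=[-1.4926]
Step 3: x=[7.7371] v=[-2.1651]
Step 4: x=[7.3243] v=[-2.7523]
Step 5: x=[6.8396] v=[-3.2312]
Step 6: x=[6.3022] v=[-3.5828]
Step 7: x=[5.7332] v=[-3.7934]
Step 8: x=[5.1550] v=[-3.8546]
Step 9: x=[4.5904] v=[-3.7640]
Step 10: x=[4.0616] v=[-3.5252]
Step 11: x=[3.5895] v=[-3.1476]
Step 12: x=[3.1926] v=[-2.6461]
Step 13: x=[2.8865] v=[-2.0404]
Step 14: x=[2.6833] v=[-1.3544]
Step 15: x=[2.5911] v=[-0.6150]
Step 16: x=[2.6134] v=[0.1486]
First v>=0 after going negative at step 16, time=2.4000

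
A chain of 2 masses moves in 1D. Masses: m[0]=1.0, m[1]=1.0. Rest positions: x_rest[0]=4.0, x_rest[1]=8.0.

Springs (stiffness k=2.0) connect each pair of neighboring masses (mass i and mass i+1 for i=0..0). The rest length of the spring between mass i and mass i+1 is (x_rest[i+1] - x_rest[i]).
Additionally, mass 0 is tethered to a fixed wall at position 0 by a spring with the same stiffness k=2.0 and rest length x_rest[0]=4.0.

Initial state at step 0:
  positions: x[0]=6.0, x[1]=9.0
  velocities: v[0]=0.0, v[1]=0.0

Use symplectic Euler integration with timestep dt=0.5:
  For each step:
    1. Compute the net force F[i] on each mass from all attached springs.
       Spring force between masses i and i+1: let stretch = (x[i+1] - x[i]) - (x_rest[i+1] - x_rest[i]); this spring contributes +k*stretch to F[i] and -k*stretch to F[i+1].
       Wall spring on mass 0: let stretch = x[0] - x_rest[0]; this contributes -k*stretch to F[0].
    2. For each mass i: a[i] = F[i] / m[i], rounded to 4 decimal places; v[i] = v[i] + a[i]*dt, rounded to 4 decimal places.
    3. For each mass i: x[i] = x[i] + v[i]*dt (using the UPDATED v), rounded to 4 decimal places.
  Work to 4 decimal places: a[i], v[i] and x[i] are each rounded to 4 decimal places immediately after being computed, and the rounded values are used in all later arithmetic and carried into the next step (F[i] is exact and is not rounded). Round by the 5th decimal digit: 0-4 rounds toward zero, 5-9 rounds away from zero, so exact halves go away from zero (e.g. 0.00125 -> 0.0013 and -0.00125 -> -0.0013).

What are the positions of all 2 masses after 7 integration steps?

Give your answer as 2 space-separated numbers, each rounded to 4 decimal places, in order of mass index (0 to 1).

Answer: 1.8203 7.0860

Derivation:
Step 0: x=[6.0000 9.0000] v=[0.0000 0.0000]
Step 1: x=[4.5000 9.5000] v=[-3.0000 1.0000]
Step 2: x=[3.2500 9.5000] v=[-2.5000 0.0000]
Step 3: x=[3.5000 8.3750] v=[0.5000 -2.2500]
Step 4: x=[4.4375 6.8125] v=[1.8750 -3.1250]
Step 5: x=[4.3438 6.0625] v=[-0.1875 -1.5000]
Step 6: x=[2.9375 6.4532] v=[-2.8126 0.7813]
Step 7: x=[1.8203 7.0860] v=[-2.2344 1.2656]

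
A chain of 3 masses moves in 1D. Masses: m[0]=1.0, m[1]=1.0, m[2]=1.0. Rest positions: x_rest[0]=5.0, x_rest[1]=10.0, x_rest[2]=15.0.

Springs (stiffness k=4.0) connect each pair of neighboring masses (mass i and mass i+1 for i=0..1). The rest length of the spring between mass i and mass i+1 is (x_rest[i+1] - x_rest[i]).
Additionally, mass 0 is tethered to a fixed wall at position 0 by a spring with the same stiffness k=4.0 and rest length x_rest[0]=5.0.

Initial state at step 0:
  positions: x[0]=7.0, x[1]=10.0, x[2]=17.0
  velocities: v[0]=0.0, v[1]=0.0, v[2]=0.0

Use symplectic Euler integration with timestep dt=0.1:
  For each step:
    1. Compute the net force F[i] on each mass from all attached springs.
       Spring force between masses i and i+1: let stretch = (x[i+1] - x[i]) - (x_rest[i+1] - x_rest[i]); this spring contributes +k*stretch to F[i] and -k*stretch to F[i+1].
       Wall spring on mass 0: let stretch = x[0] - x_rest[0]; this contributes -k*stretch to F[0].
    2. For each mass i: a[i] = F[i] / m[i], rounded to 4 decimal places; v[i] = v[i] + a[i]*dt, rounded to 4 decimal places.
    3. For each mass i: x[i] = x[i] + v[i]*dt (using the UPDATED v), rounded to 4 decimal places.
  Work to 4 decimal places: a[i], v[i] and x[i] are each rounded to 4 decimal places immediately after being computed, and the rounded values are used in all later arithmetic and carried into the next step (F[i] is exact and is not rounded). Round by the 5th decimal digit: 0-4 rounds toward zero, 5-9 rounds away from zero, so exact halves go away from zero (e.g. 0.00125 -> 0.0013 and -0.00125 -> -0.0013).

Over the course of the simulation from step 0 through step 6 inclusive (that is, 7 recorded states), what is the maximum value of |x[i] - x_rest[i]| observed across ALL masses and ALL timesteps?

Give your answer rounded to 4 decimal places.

Step 0: x=[7.0000 10.0000 17.0000] v=[0.0000 0.0000 0.0000]
Step 1: x=[6.8400 10.1600 16.9200] v=[-1.6000 1.6000 -0.8000]
Step 2: x=[6.5392 10.4576 16.7696] v=[-3.0080 2.9760 -1.5040]
Step 3: x=[6.1336 10.8509 16.5667] v=[-4.0563 3.9334 -2.0288]
Step 4: x=[5.6713 11.2842 16.3352] v=[-4.6228 4.3328 -2.3151]
Step 5: x=[5.2067 11.6950 16.1017] v=[-4.6462 4.1080 -2.3355]
Step 6: x=[4.7933 12.0225 15.8919] v=[-4.1336 3.2754 -2.0982]
Max displacement = 2.0225

Answer: 2.0225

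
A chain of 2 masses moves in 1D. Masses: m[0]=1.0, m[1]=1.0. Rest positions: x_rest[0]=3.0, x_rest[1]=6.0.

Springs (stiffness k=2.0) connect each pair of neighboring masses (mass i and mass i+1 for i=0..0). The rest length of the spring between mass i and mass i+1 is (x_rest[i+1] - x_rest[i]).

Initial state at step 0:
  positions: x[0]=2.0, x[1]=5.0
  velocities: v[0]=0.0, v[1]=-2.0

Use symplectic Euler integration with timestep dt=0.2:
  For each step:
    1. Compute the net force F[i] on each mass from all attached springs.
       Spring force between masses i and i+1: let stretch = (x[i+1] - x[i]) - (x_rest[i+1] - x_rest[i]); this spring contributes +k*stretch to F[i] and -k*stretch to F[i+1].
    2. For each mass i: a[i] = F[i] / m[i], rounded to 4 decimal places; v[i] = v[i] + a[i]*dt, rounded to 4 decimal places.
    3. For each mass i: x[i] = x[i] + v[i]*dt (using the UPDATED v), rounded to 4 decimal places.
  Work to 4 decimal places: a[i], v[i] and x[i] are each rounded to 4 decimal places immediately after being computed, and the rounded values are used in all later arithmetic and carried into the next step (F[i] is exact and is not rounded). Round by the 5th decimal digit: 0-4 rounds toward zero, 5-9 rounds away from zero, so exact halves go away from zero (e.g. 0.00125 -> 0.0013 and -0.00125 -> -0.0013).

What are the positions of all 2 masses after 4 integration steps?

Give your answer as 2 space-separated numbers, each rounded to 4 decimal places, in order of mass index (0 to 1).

Answer: 1.7099 3.6901

Derivation:
Step 0: x=[2.0000 5.0000] v=[0.0000 -2.0000]
Step 1: x=[2.0000 4.6000] v=[0.0000 -2.0000]
Step 2: x=[1.9680 4.2320] v=[-0.1600 -1.8400]
Step 3: x=[1.8771 3.9229] v=[-0.4544 -1.5456]
Step 4: x=[1.7099 3.6901] v=[-0.8361 -1.1639]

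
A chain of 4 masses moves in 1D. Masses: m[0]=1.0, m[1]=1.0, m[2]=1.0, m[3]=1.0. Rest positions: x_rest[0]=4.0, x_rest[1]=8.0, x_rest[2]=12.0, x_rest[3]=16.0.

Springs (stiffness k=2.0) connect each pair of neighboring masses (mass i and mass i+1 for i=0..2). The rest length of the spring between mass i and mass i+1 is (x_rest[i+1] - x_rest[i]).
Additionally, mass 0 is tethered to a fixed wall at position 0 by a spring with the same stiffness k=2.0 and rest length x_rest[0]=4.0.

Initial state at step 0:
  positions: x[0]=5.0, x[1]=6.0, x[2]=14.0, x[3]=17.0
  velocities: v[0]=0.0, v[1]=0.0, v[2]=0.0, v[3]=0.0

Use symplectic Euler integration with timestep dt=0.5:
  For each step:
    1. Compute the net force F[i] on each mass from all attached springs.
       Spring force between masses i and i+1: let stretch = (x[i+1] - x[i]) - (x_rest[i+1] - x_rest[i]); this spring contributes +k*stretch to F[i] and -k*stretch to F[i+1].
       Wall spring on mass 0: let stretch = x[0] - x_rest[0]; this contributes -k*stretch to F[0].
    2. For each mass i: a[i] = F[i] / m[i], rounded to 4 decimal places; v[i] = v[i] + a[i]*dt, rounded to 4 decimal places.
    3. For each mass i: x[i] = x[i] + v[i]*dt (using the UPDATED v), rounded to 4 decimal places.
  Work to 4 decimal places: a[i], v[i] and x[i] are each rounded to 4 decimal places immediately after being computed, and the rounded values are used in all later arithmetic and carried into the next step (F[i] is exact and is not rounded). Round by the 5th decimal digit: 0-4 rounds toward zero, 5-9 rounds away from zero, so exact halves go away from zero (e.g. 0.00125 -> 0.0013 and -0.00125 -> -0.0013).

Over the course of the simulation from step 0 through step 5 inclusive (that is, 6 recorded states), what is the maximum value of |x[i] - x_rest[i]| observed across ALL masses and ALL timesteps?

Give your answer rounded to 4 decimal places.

Step 0: x=[5.0000 6.0000 14.0000 17.0000] v=[0.0000 0.0000 0.0000 0.0000]
Step 1: x=[3.0000 9.5000 11.5000 17.5000] v=[-4.0000 7.0000 -5.0000 1.0000]
Step 2: x=[2.7500 10.7500 11.0000 17.0000] v=[-0.5000 2.5000 -1.0000 -1.0000]
Step 3: x=[5.1250 8.1250 13.3750 15.5000] v=[4.7500 -5.2500 4.7500 -3.0000]
Step 4: x=[6.4375 6.6250 14.1875 14.9375] v=[2.6250 -3.0000 1.6250 -1.1250]
Step 5: x=[4.6250 8.8125 11.5938 16.0000] v=[-3.6250 4.3750 -5.1875 2.1250]
Max displacement = 2.7500

Answer: 2.7500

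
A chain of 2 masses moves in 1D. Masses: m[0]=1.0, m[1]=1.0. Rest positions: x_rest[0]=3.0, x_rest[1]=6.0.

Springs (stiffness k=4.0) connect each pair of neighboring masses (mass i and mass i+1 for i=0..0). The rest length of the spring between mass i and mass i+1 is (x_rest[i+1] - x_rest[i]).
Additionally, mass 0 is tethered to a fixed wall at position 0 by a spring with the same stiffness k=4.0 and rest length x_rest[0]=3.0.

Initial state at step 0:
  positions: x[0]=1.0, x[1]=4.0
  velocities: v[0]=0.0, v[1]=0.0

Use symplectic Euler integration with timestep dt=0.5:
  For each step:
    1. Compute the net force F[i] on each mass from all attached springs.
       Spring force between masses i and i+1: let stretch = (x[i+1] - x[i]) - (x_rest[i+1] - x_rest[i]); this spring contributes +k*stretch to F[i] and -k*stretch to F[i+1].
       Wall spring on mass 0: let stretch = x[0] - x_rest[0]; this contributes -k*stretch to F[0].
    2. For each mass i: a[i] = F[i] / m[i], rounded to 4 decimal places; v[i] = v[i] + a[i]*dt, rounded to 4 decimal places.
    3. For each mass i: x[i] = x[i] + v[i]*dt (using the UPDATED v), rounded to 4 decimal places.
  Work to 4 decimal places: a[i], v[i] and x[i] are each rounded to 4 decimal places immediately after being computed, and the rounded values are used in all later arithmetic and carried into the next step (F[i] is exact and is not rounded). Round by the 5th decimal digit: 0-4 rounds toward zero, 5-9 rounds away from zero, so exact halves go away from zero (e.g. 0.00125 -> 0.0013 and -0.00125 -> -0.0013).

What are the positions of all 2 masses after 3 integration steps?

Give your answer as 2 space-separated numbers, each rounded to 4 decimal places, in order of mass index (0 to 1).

Answer: 3.0000 8.0000

Derivation:
Step 0: x=[1.0000 4.0000] v=[0.0000 0.0000]
Step 1: x=[3.0000 4.0000] v=[4.0000 0.0000]
Step 2: x=[3.0000 6.0000] v=[0.0000 4.0000]
Step 3: x=[3.0000 8.0000] v=[0.0000 4.0000]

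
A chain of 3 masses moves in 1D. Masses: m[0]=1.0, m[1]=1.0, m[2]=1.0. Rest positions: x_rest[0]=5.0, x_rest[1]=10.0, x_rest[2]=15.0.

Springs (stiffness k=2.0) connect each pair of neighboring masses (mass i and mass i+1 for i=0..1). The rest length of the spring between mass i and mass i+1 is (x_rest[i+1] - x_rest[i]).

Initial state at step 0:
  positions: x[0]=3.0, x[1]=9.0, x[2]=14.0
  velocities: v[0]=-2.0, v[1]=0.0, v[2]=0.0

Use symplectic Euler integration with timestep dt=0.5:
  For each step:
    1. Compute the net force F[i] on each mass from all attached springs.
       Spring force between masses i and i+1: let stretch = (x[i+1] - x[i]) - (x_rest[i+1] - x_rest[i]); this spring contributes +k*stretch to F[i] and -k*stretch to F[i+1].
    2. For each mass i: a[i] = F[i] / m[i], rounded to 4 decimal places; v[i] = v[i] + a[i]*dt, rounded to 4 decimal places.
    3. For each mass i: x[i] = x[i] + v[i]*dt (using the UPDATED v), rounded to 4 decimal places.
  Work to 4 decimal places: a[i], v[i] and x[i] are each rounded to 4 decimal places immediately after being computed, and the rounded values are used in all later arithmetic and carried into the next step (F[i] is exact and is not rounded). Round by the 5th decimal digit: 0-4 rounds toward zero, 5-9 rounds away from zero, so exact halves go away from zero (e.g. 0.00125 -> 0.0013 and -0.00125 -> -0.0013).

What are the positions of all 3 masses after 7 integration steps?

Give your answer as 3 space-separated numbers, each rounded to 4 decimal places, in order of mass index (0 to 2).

Step 0: x=[3.0000 9.0000 14.0000] v=[-2.0000 0.0000 0.0000]
Step 1: x=[2.5000 8.5000 14.0000] v=[-1.0000 -1.0000 0.0000]
Step 2: x=[2.5000 7.7500 13.7500] v=[0.0000 -1.5000 -0.5000]
Step 3: x=[2.6250 7.3750 13.0000] v=[0.2500 -0.7500 -1.5000]
Step 4: x=[2.6250 7.4375 11.9375] v=[0.0000 0.1250 -2.1250]
Step 5: x=[2.5313 7.3438 11.1250] v=[-0.1875 -0.1875 -1.6250]
Step 6: x=[2.3438 6.7344 10.9219] v=[-0.3750 -1.2188 -0.4062]
Step 7: x=[1.8516 6.0235 11.1251] v=[-0.9844 -1.4219 0.4063]

Answer: 1.8516 6.0235 11.1251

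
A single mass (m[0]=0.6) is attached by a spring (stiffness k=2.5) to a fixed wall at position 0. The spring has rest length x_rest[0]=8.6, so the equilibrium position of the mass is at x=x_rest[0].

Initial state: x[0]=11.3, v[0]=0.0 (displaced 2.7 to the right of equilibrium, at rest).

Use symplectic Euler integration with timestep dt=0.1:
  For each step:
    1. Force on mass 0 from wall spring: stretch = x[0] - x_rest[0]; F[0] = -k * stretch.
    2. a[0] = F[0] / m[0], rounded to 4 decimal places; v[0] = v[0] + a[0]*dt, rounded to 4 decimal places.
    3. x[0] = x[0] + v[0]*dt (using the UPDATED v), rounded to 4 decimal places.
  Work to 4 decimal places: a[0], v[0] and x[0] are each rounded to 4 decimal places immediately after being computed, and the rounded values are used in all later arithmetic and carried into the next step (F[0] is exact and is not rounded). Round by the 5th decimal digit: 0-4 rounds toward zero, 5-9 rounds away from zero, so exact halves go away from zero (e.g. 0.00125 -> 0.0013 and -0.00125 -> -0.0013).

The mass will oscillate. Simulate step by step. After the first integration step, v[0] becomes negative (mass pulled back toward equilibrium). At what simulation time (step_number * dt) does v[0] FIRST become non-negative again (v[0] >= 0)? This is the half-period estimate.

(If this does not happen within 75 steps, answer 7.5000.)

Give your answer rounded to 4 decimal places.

Answer: 1.6000

Derivation:
Step 0: x=[11.3000] v=[0.0000]
Step 1: x=[11.1875] v=[-1.1250]
Step 2: x=[10.9672] v=[-2.2031]
Step 3: x=[10.6483] v=[-3.1894]
Step 4: x=[10.2440] v=[-4.0429]
Step 5: x=[9.7712] v=[-4.7279]
Step 6: x=[9.2496] v=[-5.2159]
Step 7: x=[8.7009] v=[-5.4866]
Step 8: x=[8.1480] v=[-5.5286]
Step 9: x=[7.6140] v=[-5.3403]
Step 10: x=[7.1211] v=[-4.9295]
Step 11: x=[6.6898] v=[-4.3133]
Step 12: x=[6.3381] v=[-3.5174]
Step 13: x=[6.0806] v=[-2.5749]
Step 14: x=[5.9281] v=[-1.5252]
Step 15: x=[5.8869] v=[-0.4119]
Step 16: x=[5.9588] v=[0.7186]
First v>=0 after going negative at step 16, time=1.6000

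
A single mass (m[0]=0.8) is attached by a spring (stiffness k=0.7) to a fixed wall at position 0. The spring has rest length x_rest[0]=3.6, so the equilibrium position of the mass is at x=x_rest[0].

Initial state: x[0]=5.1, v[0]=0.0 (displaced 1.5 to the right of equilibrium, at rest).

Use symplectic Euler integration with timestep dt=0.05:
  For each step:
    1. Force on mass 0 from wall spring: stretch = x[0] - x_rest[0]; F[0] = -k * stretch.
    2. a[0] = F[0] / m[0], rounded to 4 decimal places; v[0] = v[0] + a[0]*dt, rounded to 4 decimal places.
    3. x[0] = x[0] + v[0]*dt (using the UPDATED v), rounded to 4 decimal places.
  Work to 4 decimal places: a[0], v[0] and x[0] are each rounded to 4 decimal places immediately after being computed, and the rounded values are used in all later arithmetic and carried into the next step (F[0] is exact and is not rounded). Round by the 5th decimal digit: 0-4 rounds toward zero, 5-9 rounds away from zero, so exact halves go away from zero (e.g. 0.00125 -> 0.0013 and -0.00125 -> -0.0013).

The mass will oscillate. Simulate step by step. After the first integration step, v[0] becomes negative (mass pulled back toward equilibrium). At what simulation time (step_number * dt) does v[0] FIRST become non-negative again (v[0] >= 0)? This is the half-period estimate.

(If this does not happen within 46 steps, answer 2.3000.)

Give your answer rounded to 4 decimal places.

Answer: 2.3000

Derivation:
Step 0: x=[5.1000] v=[0.0000]
Step 1: x=[5.0967] v=[-0.0656]
Step 2: x=[5.0901] v=[-0.1311]
Step 3: x=[5.0803] v=[-0.1963]
Step 4: x=[5.0672] v=[-0.2611]
Step 5: x=[5.0509] v=[-0.3253]
Step 6: x=[5.0315] v=[-0.3888]
Step 7: x=[5.0089] v=[-0.4514]
Step 8: x=[4.9833] v=[-0.5130]
Step 9: x=[4.9546] v=[-0.5735]
Step 10: x=[4.9230] v=[-0.6328]
Step 11: x=[4.8885] v=[-0.6907]
Step 12: x=[4.8511] v=[-0.7471]
Step 13: x=[4.8110] v=[-0.8018]
Step 14: x=[4.7683] v=[-0.8548]
Step 15: x=[4.7230] v=[-0.9059]
Step 16: x=[4.6753] v=[-0.9550]
Step 17: x=[4.6252] v=[-1.0020]
Step 18: x=[4.5729] v=[-1.0469]
Step 19: x=[4.5184] v=[-1.0895]
Step 20: x=[4.4619] v=[-1.1297]
Step 21: x=[4.4035] v=[-1.1674]
Step 22: x=[4.3434] v=[-1.2026]
Step 23: x=[4.2816] v=[-1.2351]
Step 24: x=[4.2184] v=[-1.2649]
Step 25: x=[4.1538] v=[-1.2920]
Step 26: x=[4.0880] v=[-1.3162]
Step 27: x=[4.0211] v=[-1.3376]
Step 28: x=[3.9533] v=[-1.3560]
Step 29: x=[3.8847] v=[-1.3715]
Step 30: x=[3.8155] v=[-1.3840]
Step 31: x=[3.7458] v=[-1.3934]
Step 32: x=[3.6758] v=[-1.3998]
Step 33: x=[3.6056] v=[-1.4031]
Step 34: x=[3.5354] v=[-1.4033]
Step 35: x=[3.4654] v=[-1.4005]
Step 36: x=[3.3957] v=[-1.3946]
Step 37: x=[3.3264] v=[-1.3857]
Step 38: x=[3.2577] v=[-1.3737]
Step 39: x=[3.1898] v=[-1.3587]
Step 40: x=[3.1228] v=[-1.3408]
Step 41: x=[3.0568] v=[-1.3199]
Step 42: x=[2.9920] v=[-1.2961]
Step 43: x=[2.9285] v=[-1.2695]
Step 44: x=[2.8665] v=[-1.2401]
Step 45: x=[2.8061] v=[-1.2080]
Step 46: x=[2.7474] v=[-1.1733]
v[0] did not become non-negative within 46 steps; using fallback time=2.3000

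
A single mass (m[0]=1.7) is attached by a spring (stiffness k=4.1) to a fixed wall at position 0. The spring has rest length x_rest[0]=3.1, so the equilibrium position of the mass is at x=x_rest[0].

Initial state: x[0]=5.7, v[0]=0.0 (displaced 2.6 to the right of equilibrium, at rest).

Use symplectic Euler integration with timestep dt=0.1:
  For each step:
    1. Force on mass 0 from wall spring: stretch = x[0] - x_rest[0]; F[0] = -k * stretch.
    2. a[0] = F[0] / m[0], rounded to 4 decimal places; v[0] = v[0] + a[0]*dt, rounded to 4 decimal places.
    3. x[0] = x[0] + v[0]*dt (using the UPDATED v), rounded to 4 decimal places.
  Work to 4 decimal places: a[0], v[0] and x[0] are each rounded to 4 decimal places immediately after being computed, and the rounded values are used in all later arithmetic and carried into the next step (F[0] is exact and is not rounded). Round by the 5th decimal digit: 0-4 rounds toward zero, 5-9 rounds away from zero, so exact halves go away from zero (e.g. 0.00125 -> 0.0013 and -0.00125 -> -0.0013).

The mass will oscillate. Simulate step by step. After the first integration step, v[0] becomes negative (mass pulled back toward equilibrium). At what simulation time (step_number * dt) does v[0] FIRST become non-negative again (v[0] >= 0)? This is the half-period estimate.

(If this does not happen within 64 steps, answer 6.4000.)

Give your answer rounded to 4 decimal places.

Answer: 2.1000

Derivation:
Step 0: x=[5.7000] v=[0.0000]
Step 1: x=[5.6373] v=[-0.6271]
Step 2: x=[5.5134] v=[-1.2390]
Step 3: x=[5.3313] v=[-1.8211]
Step 4: x=[5.0954] v=[-2.3592]
Step 5: x=[4.8114] v=[-2.8404]
Step 6: x=[4.4861] v=[-3.2532]
Step 7: x=[4.1274] v=[-3.5875]
Step 8: x=[3.7439] v=[-3.8353]
Step 9: x=[3.3448] v=[-3.9906]
Step 10: x=[2.9398] v=[-4.0496]
Step 11: x=[2.5387] v=[-4.0110]
Step 12: x=[2.1511] v=[-3.8756]
Step 13: x=[1.7864] v=[-3.6468]
Step 14: x=[1.4534] v=[-3.3300]
Step 15: x=[1.1601] v=[-2.9329]
Step 16: x=[0.9136] v=[-2.4650]
Step 17: x=[0.7198] v=[-1.9377]
Step 18: x=[0.5834] v=[-1.3637]
Step 19: x=[0.5077] v=[-0.7568]
Step 20: x=[0.4945] v=[-0.1316]
Step 21: x=[0.5442] v=[0.4968]
First v>=0 after going negative at step 21, time=2.1000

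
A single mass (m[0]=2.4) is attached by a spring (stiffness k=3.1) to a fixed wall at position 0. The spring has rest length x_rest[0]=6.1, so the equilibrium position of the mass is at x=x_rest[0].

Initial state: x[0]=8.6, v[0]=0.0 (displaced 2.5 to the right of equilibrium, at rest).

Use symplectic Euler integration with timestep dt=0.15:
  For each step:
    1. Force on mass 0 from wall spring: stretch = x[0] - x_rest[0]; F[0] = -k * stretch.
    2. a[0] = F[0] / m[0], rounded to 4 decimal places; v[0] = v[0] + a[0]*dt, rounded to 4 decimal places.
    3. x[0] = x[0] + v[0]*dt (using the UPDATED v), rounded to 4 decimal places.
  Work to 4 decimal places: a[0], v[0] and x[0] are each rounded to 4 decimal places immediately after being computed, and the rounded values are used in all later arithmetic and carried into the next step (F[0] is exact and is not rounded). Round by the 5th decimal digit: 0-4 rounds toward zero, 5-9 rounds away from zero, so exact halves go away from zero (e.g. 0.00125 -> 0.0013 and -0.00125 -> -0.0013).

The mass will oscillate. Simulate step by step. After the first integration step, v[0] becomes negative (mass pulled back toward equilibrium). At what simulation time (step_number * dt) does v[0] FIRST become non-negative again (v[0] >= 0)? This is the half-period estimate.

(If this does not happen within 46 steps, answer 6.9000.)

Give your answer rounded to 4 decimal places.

Step 0: x=[8.6000] v=[0.0000]
Step 1: x=[8.5273] v=[-0.4844]
Step 2: x=[8.3841] v=[-0.9547]
Step 3: x=[8.1745] v=[-1.3972]
Step 4: x=[7.9046] v=[-1.7991]
Step 5: x=[7.5823] v=[-2.1487]
Step 6: x=[7.2169] v=[-2.4359]
Step 7: x=[6.8191] v=[-2.6523]
Step 8: x=[6.4004] v=[-2.7916]
Step 9: x=[5.9729] v=[-2.8498]
Step 10: x=[5.5491] v=[-2.8252]
Step 11: x=[5.1413] v=[-2.7185]
Step 12: x=[4.7614] v=[-2.5328]
Step 13: x=[4.4204] v=[-2.2735]
Step 14: x=[4.1282] v=[-1.9481]
Step 15: x=[3.8933] v=[-1.5661]
Step 16: x=[3.7225] v=[-1.1386]
Step 17: x=[3.6208] v=[-0.6780]
Step 18: x=[3.5911] v=[-0.1977]
Step 19: x=[3.6344] v=[0.2884]
First v>=0 after going negative at step 19, time=2.8500

Answer: 2.8500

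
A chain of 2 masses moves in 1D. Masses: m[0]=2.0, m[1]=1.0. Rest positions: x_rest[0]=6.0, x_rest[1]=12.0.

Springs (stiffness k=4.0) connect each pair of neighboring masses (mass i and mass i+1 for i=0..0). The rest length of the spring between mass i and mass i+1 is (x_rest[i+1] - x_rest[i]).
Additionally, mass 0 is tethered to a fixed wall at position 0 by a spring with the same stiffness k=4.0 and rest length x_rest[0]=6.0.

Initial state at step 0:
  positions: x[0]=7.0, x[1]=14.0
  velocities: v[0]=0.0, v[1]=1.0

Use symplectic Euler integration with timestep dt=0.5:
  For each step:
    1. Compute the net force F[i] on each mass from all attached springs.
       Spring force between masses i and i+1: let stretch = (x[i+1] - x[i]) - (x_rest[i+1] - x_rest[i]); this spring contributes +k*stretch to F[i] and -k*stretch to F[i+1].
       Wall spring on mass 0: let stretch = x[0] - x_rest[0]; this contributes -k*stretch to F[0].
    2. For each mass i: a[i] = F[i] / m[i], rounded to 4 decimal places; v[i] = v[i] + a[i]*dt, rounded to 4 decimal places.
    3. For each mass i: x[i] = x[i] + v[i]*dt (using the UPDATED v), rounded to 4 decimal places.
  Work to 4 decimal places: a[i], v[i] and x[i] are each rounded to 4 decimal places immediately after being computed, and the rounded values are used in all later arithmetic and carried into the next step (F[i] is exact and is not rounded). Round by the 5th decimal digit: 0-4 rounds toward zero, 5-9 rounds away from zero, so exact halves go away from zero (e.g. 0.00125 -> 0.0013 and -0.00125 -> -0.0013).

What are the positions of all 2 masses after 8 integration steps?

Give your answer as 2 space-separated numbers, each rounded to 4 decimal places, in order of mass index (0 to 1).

Step 0: x=[7.0000 14.0000] v=[0.0000 1.0000]
Step 1: x=[7.0000 13.5000] v=[0.0000 -1.0000]
Step 2: x=[6.7500 12.5000] v=[-0.5000 -2.0000]
Step 3: x=[6.0000 11.7500] v=[-1.5000 -1.5000]
Step 4: x=[5.1250 11.2500] v=[-1.7500 -1.0000]
Step 5: x=[4.7500 10.6250] v=[-0.7500 -1.2500]
Step 6: x=[4.9375 10.1250] v=[0.3750 -1.0000]
Step 7: x=[5.2500 10.4375] v=[0.6250 0.6250]
Step 8: x=[5.5313 11.5625] v=[0.5625 2.2500]

Answer: 5.5313 11.5625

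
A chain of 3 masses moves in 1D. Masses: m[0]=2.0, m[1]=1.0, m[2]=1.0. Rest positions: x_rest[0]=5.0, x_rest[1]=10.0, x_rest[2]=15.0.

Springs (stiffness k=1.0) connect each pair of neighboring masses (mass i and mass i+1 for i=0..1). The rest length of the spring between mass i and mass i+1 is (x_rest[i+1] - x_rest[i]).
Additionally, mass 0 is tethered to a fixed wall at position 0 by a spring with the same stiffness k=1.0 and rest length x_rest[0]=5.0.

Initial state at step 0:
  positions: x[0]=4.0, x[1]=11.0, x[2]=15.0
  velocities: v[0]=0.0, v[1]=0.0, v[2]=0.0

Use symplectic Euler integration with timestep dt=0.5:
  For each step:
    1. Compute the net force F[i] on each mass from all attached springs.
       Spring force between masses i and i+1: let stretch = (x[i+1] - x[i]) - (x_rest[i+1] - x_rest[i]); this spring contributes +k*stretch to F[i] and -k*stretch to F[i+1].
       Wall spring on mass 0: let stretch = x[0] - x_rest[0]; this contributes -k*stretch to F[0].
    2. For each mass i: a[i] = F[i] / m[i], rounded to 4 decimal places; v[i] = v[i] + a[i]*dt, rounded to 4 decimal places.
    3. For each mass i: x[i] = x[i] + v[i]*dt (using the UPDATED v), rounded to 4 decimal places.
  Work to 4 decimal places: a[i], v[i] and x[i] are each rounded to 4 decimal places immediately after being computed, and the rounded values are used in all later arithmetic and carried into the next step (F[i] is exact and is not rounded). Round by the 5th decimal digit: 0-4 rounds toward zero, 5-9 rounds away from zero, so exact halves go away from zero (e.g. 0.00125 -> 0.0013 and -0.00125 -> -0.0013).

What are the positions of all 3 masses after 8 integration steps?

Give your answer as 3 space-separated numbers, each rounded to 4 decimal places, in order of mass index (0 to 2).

Step 0: x=[4.0000 11.0000 15.0000] v=[0.0000 0.0000 0.0000]
Step 1: x=[4.3750 10.2500 15.2500] v=[0.7500 -1.5000 0.5000]
Step 2: x=[4.9375 9.2813 15.5000] v=[1.1250 -1.9375 0.5000]
Step 3: x=[5.4258 8.7813 15.4453] v=[0.9766 -1.0001 -0.1094]
Step 4: x=[5.6553 9.1084 14.9746] v=[0.4590 0.6542 -0.9414]
Step 5: x=[5.6095 10.0388 14.2874] v=[-0.0916 1.8608 -1.3745]
Step 6: x=[5.4162 10.9241 13.7880] v=[-0.3867 1.7705 -0.9988]
Step 7: x=[5.2343 11.1484 13.8227] v=[-0.3638 0.4485 0.0693]
Step 8: x=[5.1374 10.5627 14.4388] v=[-0.1939 -1.1714 1.2322]

Answer: 5.1374 10.5627 14.4388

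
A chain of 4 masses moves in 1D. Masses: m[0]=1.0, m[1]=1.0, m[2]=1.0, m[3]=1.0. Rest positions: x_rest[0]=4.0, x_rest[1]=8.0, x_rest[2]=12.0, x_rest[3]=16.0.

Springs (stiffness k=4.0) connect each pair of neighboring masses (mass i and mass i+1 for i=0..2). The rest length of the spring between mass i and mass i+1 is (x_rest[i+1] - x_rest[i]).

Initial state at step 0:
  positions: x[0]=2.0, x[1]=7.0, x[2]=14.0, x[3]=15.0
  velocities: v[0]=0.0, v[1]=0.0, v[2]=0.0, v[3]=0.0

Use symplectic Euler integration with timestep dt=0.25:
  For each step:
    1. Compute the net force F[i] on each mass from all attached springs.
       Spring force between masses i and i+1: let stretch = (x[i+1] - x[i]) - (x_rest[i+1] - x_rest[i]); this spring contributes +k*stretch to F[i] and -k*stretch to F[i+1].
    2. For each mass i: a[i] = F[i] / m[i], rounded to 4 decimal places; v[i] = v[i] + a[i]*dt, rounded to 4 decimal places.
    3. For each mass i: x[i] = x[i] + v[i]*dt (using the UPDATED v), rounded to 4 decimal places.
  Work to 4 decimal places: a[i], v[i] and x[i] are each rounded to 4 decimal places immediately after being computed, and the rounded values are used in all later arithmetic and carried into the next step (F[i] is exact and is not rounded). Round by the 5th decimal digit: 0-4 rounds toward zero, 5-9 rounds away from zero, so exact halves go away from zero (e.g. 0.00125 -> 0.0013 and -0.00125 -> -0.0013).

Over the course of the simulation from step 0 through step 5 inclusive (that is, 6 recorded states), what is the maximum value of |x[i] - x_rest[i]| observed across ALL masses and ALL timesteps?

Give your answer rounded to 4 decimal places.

Step 0: x=[2.0000 7.0000 14.0000 15.0000] v=[0.0000 0.0000 0.0000 0.0000]
Step 1: x=[2.2500 7.5000 12.5000 15.7500] v=[1.0000 2.0000 -6.0000 3.0000]
Step 2: x=[2.8125 7.9375 10.5625 16.6875] v=[2.2500 1.7500 -7.7500 3.7500]
Step 3: x=[3.6563 7.7500 9.5000 17.0938] v=[3.3750 -0.7500 -4.2500 1.6250]
Step 4: x=[4.5235 6.9766 9.8985 16.6016] v=[3.4687 -3.0937 1.5938 -1.9688]
Step 5: x=[5.0040 6.3204 11.2423 15.4336] v=[1.9218 -2.6249 5.3750 -4.6719]
Max displacement = 2.5000

Answer: 2.5000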